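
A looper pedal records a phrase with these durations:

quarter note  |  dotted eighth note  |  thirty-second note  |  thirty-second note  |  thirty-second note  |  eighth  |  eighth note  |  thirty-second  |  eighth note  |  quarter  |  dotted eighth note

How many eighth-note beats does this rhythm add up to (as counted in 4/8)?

One eighth-note beat = 4 thirty-second notes.
Express everything in thirty-second notes: quarter note = 8; dotted eighth note = 6; thirty-second note = 1; thirty-second note = 1; thirty-second note = 1; eighth = 4; eighth note = 4; thirty-second = 1; eighth note = 4; quarter = 8; dotted eighth note = 6.
Sum: 8 + 6 + 1 + 1 + 1 + 4 + 4 + 1 + 4 + 8 + 6 = 44.
44 ÷ 4 = 11 beats.

11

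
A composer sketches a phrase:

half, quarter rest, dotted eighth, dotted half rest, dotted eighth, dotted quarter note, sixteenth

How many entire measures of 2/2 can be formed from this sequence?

One bar of 2/2 = 16 sixteenth notes.
In sixteenth notes: half = 8; quarter rest = 4; dotted eighth = 3; dotted half rest = 12; dotted eighth = 3; dotted quarter note = 6; sixteenth = 1.
Sum: 8 + 4 + 3 + 12 + 3 + 6 + 1 = 37.
37 ÷ 16 = 2 complete bars with 5 left over.

2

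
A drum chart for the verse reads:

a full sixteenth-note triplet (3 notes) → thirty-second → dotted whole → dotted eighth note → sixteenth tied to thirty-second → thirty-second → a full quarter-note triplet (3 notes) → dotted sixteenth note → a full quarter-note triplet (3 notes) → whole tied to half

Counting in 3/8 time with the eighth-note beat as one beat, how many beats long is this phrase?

36.5

One eighth-note beat = 4 thirty-second notes.
Express everything in thirty-second notes: a full sixteenth-note triplet (3 notes) (three triplet sixteenths span one eighth) = 4; thirty-second = 1; dotted whole = 48; dotted eighth note = 6; sixteenth tied to thirty-second (sixteenth + thirty-second) = 3; thirty-second = 1; a full quarter-note triplet (3 notes) (three triplet quarters span one half) = 16; dotted sixteenth note = 3; a full quarter-note triplet (3 notes) (three triplet quarters span one half) = 16; whole tied to half (whole + half) = 48.
Altogether 4 + 1 + 48 + 6 + 3 + 1 + 16 + 3 + 16 + 48 = 146.
146 ÷ 4 = 36.5 beats.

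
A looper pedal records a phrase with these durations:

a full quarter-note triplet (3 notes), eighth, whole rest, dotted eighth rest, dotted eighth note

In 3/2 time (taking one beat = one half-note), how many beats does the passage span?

4

One half-note beat = 8 sixteenth notes.
In sixteenth notes: a full quarter-note triplet (3 notes) (three triplet quarters span one half) = 8; eighth = 2; whole rest = 16; dotted eighth rest = 3; dotted eighth note = 3.
Total: 8 + 2 + 16 + 3 + 3 = 32.
32 ÷ 8 = 4 beats.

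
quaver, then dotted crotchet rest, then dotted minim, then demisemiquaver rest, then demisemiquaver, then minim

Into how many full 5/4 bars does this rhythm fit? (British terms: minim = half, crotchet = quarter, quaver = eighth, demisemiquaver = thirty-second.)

One bar of 5/4 = 40 thirty-second notes.
Each duration in thirty-second notes: quaver = 4; dotted crotchet rest = 12; dotted minim = 24; demisemiquaver rest = 1; demisemiquaver = 1; minim = 16.
Total: 4 + 12 + 24 + 1 + 1 + 16 = 58.
58 ÷ 40 = 1 complete bar with 18 left over.

1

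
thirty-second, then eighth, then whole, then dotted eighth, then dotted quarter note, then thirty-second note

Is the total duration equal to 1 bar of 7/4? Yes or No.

Yes

One bar of 7/4 = 56 thirty-second notes.
Working in thirty-second notes: thirty-second = 1; eighth = 4; whole = 32; dotted eighth = 6; dotted quarter note = 12; thirty-second note = 1.
Adding: 1 + 4 + 32 + 6 + 12 + 1 = 56.
56 equals 56, so the answer is Yes.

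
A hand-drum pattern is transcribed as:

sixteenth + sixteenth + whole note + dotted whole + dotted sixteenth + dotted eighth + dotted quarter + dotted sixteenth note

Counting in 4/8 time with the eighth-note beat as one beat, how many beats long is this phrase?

One eighth-note beat = 4 thirty-second notes.
Each duration in thirty-second notes: sixteenth = 2; sixteenth = 2; whole note = 32; dotted whole = 48; dotted sixteenth = 3; dotted eighth = 6; dotted quarter = 12; dotted sixteenth note = 3.
Sum: 2 + 2 + 32 + 48 + 3 + 6 + 12 + 3 = 108.
108 ÷ 4 = 27 beats.

27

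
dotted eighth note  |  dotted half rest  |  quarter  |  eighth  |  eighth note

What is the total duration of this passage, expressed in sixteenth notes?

23

Working in sixteenth notes: dotted eighth note = 3; dotted half rest = 12; quarter = 4; eighth = 2; eighth note = 2.
Sum: 3 + 12 + 4 + 2 + 2 = 23 sixteenth notes.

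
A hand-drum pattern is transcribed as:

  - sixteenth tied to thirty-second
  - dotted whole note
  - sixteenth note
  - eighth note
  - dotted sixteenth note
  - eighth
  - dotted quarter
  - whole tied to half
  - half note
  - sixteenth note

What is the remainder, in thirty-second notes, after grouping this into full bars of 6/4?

46

One bar of 6/4 = 48 thirty-second notes.
Working in thirty-second notes: sixteenth tied to thirty-second (sixteenth + thirty-second) = 3; dotted whole note = 48; sixteenth note = 2; eighth note = 4; dotted sixteenth note = 3; eighth = 4; dotted quarter = 12; whole tied to half (whole + half) = 48; half note = 16; sixteenth note = 2.
Total: 3 + 48 + 2 + 4 + 3 + 4 + 12 + 48 + 16 + 2 = 142.
142 ÷ 48 = 2 complete bars with 46 thirty-second notes remaining.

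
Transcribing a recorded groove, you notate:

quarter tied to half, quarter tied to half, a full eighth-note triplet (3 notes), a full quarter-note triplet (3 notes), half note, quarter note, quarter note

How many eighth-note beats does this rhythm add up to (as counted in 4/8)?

26

One eighth-note beat = 2 sixteenth notes.
In sixteenth notes: quarter tied to half (quarter + half) = 12; quarter tied to half (quarter + half) = 12; a full eighth-note triplet (3 notes) (three triplet eighths span one quarter) = 4; a full quarter-note triplet (3 notes) (three triplet quarters span one half) = 8; half note = 8; quarter note = 4; quarter note = 4.
Adding: 12 + 12 + 4 + 8 + 8 + 4 + 4 = 52.
52 ÷ 2 = 26 beats.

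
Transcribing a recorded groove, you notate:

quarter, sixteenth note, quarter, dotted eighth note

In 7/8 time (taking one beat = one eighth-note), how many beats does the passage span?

One eighth-note beat = 2 sixteenth notes.
Each duration in sixteenth notes: quarter = 4; sixteenth note = 1; quarter = 4; dotted eighth note = 3.
Total: 4 + 1 + 4 + 3 = 12.
12 ÷ 2 = 6 beats.

6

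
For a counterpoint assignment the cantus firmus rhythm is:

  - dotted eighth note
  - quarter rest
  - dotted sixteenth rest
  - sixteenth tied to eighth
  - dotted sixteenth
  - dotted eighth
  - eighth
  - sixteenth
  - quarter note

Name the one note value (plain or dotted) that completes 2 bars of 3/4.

2 bars of 3/4 = 48 thirty-second notes.
Express everything in thirty-second notes: dotted eighth note = 6; quarter rest = 8; dotted sixteenth rest = 3; sixteenth tied to eighth (sixteenth + eighth) = 6; dotted sixteenth = 3; dotted eighth = 6; eighth = 4; sixteenth = 2; quarter note = 8.
Sum: 6 + 8 + 3 + 6 + 3 + 6 + 4 + 2 + 8 = 46.
Remaining: 48 − 46 = 2 thirty-second notes, which is a sixteenth note.

sixteenth note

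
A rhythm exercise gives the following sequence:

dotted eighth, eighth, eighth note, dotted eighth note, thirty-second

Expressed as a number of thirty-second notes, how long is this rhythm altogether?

Convert each value to thirty-second notes: dotted eighth = 6; eighth = 4; eighth note = 4; dotted eighth note = 6; thirty-second = 1.
Adding: 6 + 4 + 4 + 6 + 1 = 21 thirty-second notes.

21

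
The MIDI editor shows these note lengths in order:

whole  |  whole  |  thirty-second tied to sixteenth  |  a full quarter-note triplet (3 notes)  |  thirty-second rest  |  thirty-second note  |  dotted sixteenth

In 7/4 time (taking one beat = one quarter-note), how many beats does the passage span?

One quarter-note beat = 8 thirty-second notes.
Convert each value to thirty-second notes: whole = 32; whole = 32; thirty-second tied to sixteenth (thirty-second + sixteenth) = 3; a full quarter-note triplet (3 notes) (three triplet quarters span one half) = 16; thirty-second rest = 1; thirty-second note = 1; dotted sixteenth = 3.
Altogether 32 + 32 + 3 + 16 + 1 + 1 + 3 = 88.
88 ÷ 8 = 11 beats.

11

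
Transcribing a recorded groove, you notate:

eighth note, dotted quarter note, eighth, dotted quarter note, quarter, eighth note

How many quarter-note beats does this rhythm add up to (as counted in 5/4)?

5.5

One quarter-note beat = 2 eighth notes.
Working in eighth notes: eighth note = 1; dotted quarter note = 3; eighth = 1; dotted quarter note = 3; quarter = 2; eighth note = 1.
Altogether 1 + 3 + 1 + 3 + 2 + 1 = 11.
11 ÷ 2 = 5.5 beats.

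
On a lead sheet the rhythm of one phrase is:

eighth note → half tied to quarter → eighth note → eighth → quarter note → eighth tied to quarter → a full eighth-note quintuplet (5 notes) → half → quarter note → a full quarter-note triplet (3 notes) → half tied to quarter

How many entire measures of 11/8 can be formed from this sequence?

One bar of 11/8 = 11 eighth notes.
Each duration in eighth notes: eighth note = 1; half tied to quarter (half + quarter) = 6; eighth note = 1; eighth = 1; quarter note = 2; eighth tied to quarter (eighth + quarter) = 3; a full eighth-note quintuplet (5 notes) (five quintuplet eighths span one half) = 4; half = 4; quarter note = 2; a full quarter-note triplet (3 notes) (three triplet quarters span one half) = 4; half tied to quarter (half + quarter) = 6.
Sum: 1 + 6 + 1 + 1 + 2 + 3 + 4 + 4 + 2 + 4 + 6 = 34.
34 ÷ 11 = 3 complete bars with 1 left over.

3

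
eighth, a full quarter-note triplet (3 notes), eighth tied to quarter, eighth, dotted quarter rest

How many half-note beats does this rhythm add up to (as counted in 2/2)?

3

One half-note beat = 4 eighth notes.
Working in eighth notes: eighth = 1; a full quarter-note triplet (3 notes) (three triplet quarters span one half) = 4; eighth tied to quarter (eighth + quarter) = 3; eighth = 1; dotted quarter rest = 3.
Sum: 1 + 4 + 3 + 1 + 3 = 12.
12 ÷ 4 = 3 beats.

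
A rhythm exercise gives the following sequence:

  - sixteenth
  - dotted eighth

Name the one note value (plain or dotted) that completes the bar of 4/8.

The bar of 4/8 = 8 sixteenth notes.
In sixteenth notes: sixteenth = 1; dotted eighth = 3.
Altogether 1 + 3 = 4.
Remaining: 8 − 4 = 4 sixteenth notes, which is a quarter note.

quarter note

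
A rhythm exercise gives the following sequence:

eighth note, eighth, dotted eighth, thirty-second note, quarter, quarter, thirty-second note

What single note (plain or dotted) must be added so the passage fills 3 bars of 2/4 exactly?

half note

3 bars of 2/4 = 48 thirty-second notes.
Convert each value to thirty-second notes: eighth note = 4; eighth = 4; dotted eighth = 6; thirty-second note = 1; quarter = 8; quarter = 8; thirty-second note = 1.
Adding: 4 + 4 + 6 + 1 + 8 + 8 + 1 = 32.
Remaining: 48 − 32 = 16 thirty-second notes, which is a half note.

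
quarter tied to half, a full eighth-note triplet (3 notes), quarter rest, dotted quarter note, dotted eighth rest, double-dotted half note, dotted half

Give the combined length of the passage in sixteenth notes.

Each duration in sixteenth notes: quarter tied to half (quarter + half) = 12; a full eighth-note triplet (3 notes) (three triplet eighths span one quarter) = 4; quarter rest = 4; dotted quarter note = 6; dotted eighth rest = 3; double-dotted half note = 14; dotted half = 12.
Adding: 12 + 4 + 4 + 6 + 3 + 14 + 12 = 55 sixteenth notes.

55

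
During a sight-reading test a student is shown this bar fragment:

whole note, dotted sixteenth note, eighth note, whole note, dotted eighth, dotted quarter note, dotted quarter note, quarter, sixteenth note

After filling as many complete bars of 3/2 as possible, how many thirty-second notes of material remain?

15

One bar of 3/2 = 48 thirty-second notes.
Each duration in thirty-second notes: whole note = 32; dotted sixteenth note = 3; eighth note = 4; whole note = 32; dotted eighth = 6; dotted quarter note = 12; dotted quarter note = 12; quarter = 8; sixteenth note = 2.
Adding: 32 + 3 + 4 + 32 + 6 + 12 + 12 + 8 + 2 = 111.
111 ÷ 48 = 2 complete bars with 15 thirty-second notes remaining.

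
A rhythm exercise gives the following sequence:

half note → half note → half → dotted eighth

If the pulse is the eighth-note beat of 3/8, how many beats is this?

13.5

One eighth-note beat = 2 sixteenth notes.
Express everything in sixteenth notes: half note = 8; half note = 8; half = 8; dotted eighth = 3.
Sum: 8 + 8 + 8 + 3 = 27.
27 ÷ 2 = 13.5 beats.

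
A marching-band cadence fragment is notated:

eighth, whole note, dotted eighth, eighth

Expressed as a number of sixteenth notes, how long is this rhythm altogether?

Each duration in sixteenth notes: eighth = 2; whole note = 16; dotted eighth = 3; eighth = 2.
Altogether 2 + 16 + 3 + 2 = 23 sixteenth notes.

23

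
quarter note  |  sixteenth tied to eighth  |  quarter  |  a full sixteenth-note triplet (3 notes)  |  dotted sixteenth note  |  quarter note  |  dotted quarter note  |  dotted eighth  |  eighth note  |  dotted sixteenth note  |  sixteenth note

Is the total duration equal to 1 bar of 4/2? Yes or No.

Yes

One bar of 4/2 = 64 thirty-second notes.
Express everything in thirty-second notes: quarter note = 8; sixteenth tied to eighth (sixteenth + eighth) = 6; quarter = 8; a full sixteenth-note triplet (3 notes) (three triplet sixteenths span one eighth) = 4; dotted sixteenth note = 3; quarter note = 8; dotted quarter note = 12; dotted eighth = 6; eighth note = 4; dotted sixteenth note = 3; sixteenth note = 2.
Sum: 8 + 6 + 8 + 4 + 3 + 8 + 12 + 6 + 4 + 3 + 2 = 64.
64 equals 64, so the answer is Yes.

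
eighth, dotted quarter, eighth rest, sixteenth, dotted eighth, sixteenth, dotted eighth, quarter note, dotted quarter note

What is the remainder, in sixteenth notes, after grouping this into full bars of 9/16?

One bar of 9/16 = 9 sixteenth notes.
Each duration in sixteenth notes: eighth = 2; dotted quarter = 6; eighth rest = 2; sixteenth = 1; dotted eighth = 3; sixteenth = 1; dotted eighth = 3; quarter note = 4; dotted quarter note = 6.
Altogether 2 + 6 + 2 + 1 + 3 + 1 + 3 + 4 + 6 = 28.
28 ÷ 9 = 3 complete bars with 1 sixteenth note remaining.

1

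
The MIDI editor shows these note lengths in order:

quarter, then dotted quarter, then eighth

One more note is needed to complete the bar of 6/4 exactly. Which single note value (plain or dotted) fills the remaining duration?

dotted half note

The bar of 6/4 = 12 eighth notes.
Each duration in eighth notes: quarter = 2; dotted quarter = 3; eighth = 1.
Altogether 2 + 3 + 1 = 6.
Remaining: 12 − 6 = 6 eighth notes, which is a dotted half note.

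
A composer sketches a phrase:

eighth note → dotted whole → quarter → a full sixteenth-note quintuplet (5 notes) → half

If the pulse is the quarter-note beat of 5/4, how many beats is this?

10.5

One quarter-note beat = 2 eighth notes.
Convert each value to eighth notes: eighth note = 1; dotted whole = 12; quarter = 2; a full sixteenth-note quintuplet (5 notes) (five quintuplet sixteenths span one quarter) = 2; half = 4.
Total: 1 + 12 + 2 + 2 + 4 = 21.
21 ÷ 2 = 10.5 beats.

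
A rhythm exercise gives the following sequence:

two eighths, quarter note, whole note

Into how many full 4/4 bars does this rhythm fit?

1

One bar of 4/4 = 8 eighth notes.
Express everything in eighth notes: eighth = 1; eighth = 1; quarter note = 2; whole note = 8.
Adding: 1 + 1 + 2 + 8 = 12.
12 ÷ 8 = 1 complete bar with 4 left over.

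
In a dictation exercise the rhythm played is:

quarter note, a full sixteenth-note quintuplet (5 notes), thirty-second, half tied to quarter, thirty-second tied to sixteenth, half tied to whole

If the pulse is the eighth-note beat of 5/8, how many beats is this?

One eighth-note beat = 4 thirty-second notes.
Each duration in thirty-second notes: quarter note = 8; a full sixteenth-note quintuplet (5 notes) (five quintuplet sixteenths span one quarter) = 8; thirty-second = 1; half tied to quarter (half + quarter) = 24; thirty-second tied to sixteenth (thirty-second + sixteenth) = 3; half tied to whole (half + whole) = 48.
Altogether 8 + 8 + 1 + 24 + 3 + 48 = 92.
92 ÷ 4 = 23 beats.

23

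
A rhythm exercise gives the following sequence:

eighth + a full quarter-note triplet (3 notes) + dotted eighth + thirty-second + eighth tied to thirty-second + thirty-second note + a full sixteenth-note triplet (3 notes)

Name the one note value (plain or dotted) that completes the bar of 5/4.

dotted sixteenth note

The bar of 5/4 = 40 thirty-second notes.
In thirty-second notes: eighth = 4; a full quarter-note triplet (3 notes) (three triplet quarters span one half) = 16; dotted eighth = 6; thirty-second = 1; eighth tied to thirty-second (eighth + thirty-second) = 5; thirty-second note = 1; a full sixteenth-note triplet (3 notes) (three triplet sixteenths span one eighth) = 4.
Adding: 4 + 16 + 6 + 1 + 5 + 1 + 4 = 37.
Remaining: 40 − 37 = 3 thirty-second notes, which is a dotted sixteenth note.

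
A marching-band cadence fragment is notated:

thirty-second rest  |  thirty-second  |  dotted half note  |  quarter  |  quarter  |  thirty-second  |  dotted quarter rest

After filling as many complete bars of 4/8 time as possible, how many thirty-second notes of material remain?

7

One bar of 4/8 = 16 thirty-second notes.
In thirty-second notes: thirty-second rest = 1; thirty-second = 1; dotted half note = 24; quarter = 8; quarter = 8; thirty-second = 1; dotted quarter rest = 12.
Total: 1 + 1 + 24 + 8 + 8 + 1 + 12 = 55.
55 ÷ 16 = 3 complete bars with 7 thirty-second notes remaining.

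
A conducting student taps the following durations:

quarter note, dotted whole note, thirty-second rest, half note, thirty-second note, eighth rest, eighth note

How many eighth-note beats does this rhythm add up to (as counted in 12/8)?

20.5

One eighth-note beat = 4 thirty-second notes.
Convert each value to thirty-second notes: quarter note = 8; dotted whole note = 48; thirty-second rest = 1; half note = 16; thirty-second note = 1; eighth rest = 4; eighth note = 4.
Sum: 8 + 48 + 1 + 16 + 1 + 4 + 4 = 82.
82 ÷ 4 = 20.5 beats.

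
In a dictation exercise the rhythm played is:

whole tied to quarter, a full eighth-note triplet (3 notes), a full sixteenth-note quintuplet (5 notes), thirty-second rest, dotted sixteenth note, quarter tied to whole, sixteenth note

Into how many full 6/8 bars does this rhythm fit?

4

One bar of 6/8 = 24 thirty-second notes.
Express everything in thirty-second notes: whole tied to quarter (whole + quarter) = 40; a full eighth-note triplet (3 notes) (three triplet eighths span one quarter) = 8; a full sixteenth-note quintuplet (5 notes) (five quintuplet sixteenths span one quarter) = 8; thirty-second rest = 1; dotted sixteenth note = 3; quarter tied to whole (quarter + whole) = 40; sixteenth note = 2.
Altogether 40 + 8 + 8 + 1 + 3 + 40 + 2 = 102.
102 ÷ 24 = 4 complete bars with 6 left over.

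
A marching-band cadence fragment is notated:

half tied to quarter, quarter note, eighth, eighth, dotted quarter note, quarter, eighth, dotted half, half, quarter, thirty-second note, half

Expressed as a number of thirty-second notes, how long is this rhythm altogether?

129

In thirty-second notes: half tied to quarter (half + quarter) = 24; quarter note = 8; eighth = 4; eighth = 4; dotted quarter note = 12; quarter = 8; eighth = 4; dotted half = 24; half = 16; quarter = 8; thirty-second note = 1; half = 16.
Altogether 24 + 8 + 4 + 4 + 12 + 8 + 4 + 24 + 16 + 8 + 1 + 16 = 129 thirty-second notes.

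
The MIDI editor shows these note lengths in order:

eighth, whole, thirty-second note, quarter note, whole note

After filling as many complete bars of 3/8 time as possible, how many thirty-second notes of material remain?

5

One bar of 3/8 = 12 thirty-second notes.
Express everything in thirty-second notes: eighth = 4; whole = 32; thirty-second note = 1; quarter note = 8; whole note = 32.
Total: 4 + 32 + 1 + 8 + 32 = 77.
77 ÷ 12 = 6 complete bars with 5 thirty-second notes remaining.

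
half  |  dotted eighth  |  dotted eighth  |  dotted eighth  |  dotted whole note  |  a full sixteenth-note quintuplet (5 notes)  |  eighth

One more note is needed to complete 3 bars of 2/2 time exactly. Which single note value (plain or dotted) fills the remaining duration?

3 bars of 2/2 = 48 sixteenth notes.
Each duration in sixteenth notes: half = 8; dotted eighth = 3; dotted eighth = 3; dotted eighth = 3; dotted whole note = 24; a full sixteenth-note quintuplet (5 notes) (five quintuplet sixteenths span one quarter) = 4; eighth = 2.
Sum: 8 + 3 + 3 + 3 + 24 + 4 + 2 = 47.
Remaining: 48 − 47 = 1 sixteenth note, which is a sixteenth note.

sixteenth note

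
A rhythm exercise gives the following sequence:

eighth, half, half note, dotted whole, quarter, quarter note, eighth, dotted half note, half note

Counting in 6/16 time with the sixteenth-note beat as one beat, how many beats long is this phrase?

One sixteenth-note beat = 2 thirty-second notes.
Convert each value to thirty-second notes: eighth = 4; half = 16; half note = 16; dotted whole = 48; quarter = 8; quarter note = 8; eighth = 4; dotted half note = 24; half note = 16.
Altogether 4 + 16 + 16 + 48 + 8 + 8 + 4 + 24 + 16 = 144.
144 ÷ 2 = 72 beats.

72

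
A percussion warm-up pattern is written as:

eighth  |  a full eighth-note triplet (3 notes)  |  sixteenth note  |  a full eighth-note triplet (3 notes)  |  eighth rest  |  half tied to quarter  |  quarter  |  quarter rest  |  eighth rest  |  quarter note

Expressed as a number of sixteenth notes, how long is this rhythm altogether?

Convert each value to sixteenth notes: eighth = 2; a full eighth-note triplet (3 notes) (three triplet eighths span one quarter) = 4; sixteenth note = 1; a full eighth-note triplet (3 notes) (three triplet eighths span one quarter) = 4; eighth rest = 2; half tied to quarter (half + quarter) = 12; quarter = 4; quarter rest = 4; eighth rest = 2; quarter note = 4.
Sum: 2 + 4 + 1 + 4 + 2 + 12 + 4 + 4 + 2 + 4 = 39 sixteenth notes.

39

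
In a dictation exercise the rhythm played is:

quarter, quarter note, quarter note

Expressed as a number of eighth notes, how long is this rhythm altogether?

6

Working in eighth notes: quarter = 2; quarter note = 2; quarter note = 2.
Sum: 2 + 2 + 2 = 6 eighth notes.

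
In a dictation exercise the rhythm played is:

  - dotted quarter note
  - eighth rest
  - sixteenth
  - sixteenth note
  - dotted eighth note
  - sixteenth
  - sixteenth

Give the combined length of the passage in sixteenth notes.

15

Convert each value to sixteenth notes: dotted quarter note = 6; eighth rest = 2; sixteenth = 1; sixteenth note = 1; dotted eighth note = 3; sixteenth = 1; sixteenth = 1.
Adding: 6 + 2 + 1 + 1 + 3 + 1 + 1 = 15 sixteenth notes.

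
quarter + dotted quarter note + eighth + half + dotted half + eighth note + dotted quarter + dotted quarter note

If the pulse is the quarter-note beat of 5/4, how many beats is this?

11.5

One quarter-note beat = 2 eighth notes.
Each duration in eighth notes: quarter = 2; dotted quarter note = 3; eighth = 1; half = 4; dotted half = 6; eighth note = 1; dotted quarter = 3; dotted quarter note = 3.
Sum: 2 + 3 + 1 + 4 + 6 + 1 + 3 + 3 = 23.
23 ÷ 2 = 11.5 beats.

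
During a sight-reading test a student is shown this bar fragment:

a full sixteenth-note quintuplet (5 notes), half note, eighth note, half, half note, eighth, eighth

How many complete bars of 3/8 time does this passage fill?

One bar of 3/8 = 3 eighth notes.
Express everything in eighth notes: a full sixteenth-note quintuplet (5 notes) (five quintuplet sixteenths span one quarter) = 2; half note = 4; eighth note = 1; half = 4; half note = 4; eighth = 1; eighth = 1.
Adding: 2 + 4 + 1 + 4 + 4 + 1 + 1 = 17.
17 ÷ 3 = 5 complete bars with 2 left over.

5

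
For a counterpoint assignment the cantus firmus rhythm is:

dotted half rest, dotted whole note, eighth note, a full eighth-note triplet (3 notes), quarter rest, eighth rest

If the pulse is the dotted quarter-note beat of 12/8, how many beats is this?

One dotted quarter-note beat = 3 eighth notes.
Express everything in eighth notes: dotted half rest = 6; dotted whole note = 12; eighth note = 1; a full eighth-note triplet (3 notes) (three triplet eighths span one quarter) = 2; quarter rest = 2; eighth rest = 1.
Sum: 6 + 12 + 1 + 2 + 2 + 1 = 24.
24 ÷ 3 = 8 beats.

8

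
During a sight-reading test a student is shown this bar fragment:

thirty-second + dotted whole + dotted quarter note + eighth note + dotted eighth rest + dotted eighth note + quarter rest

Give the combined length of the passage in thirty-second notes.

Convert each value to thirty-second notes: thirty-second = 1; dotted whole = 48; dotted quarter note = 12; eighth note = 4; dotted eighth rest = 6; dotted eighth note = 6; quarter rest = 8.
Total: 1 + 48 + 12 + 4 + 6 + 6 + 8 = 85 thirty-second notes.

85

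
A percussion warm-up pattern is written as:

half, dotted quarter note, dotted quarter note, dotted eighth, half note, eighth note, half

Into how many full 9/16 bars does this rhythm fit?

One bar of 9/16 = 9 sixteenth notes.
In sixteenth notes: half = 8; dotted quarter note = 6; dotted quarter note = 6; dotted eighth = 3; half note = 8; eighth note = 2; half = 8.
Sum: 8 + 6 + 6 + 3 + 8 + 2 + 8 = 41.
41 ÷ 9 = 4 complete bars with 5 left over.

4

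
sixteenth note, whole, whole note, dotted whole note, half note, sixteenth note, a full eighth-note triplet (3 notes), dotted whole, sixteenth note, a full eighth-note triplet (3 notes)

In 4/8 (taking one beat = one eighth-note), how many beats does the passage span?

49.5

One eighth-note beat = 2 sixteenth notes.
Express everything in sixteenth notes: sixteenth note = 1; whole = 16; whole note = 16; dotted whole note = 24; half note = 8; sixteenth note = 1; a full eighth-note triplet (3 notes) (three triplet eighths span one quarter) = 4; dotted whole = 24; sixteenth note = 1; a full eighth-note triplet (3 notes) (three triplet eighths span one quarter) = 4.
Sum: 1 + 16 + 16 + 24 + 8 + 1 + 4 + 24 + 1 + 4 = 99.
99 ÷ 2 = 49.5 beats.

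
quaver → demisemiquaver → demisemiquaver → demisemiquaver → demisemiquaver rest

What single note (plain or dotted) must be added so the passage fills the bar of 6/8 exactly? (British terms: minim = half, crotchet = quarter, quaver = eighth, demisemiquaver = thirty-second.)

The bar of 6/8 = 24 thirty-second notes.
Each duration in thirty-second notes: quaver = 4; demisemiquaver = 1; demisemiquaver = 1; demisemiquaver = 1; demisemiquaver rest = 1.
Sum: 4 + 1 + 1 + 1 + 1 = 8.
Remaining: 24 − 8 = 16 thirty-second notes, which is a half note.

half note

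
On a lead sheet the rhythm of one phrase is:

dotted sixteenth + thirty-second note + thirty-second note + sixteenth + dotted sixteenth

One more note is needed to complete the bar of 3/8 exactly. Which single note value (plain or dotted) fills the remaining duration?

The bar of 3/8 = 12 thirty-second notes.
Express everything in thirty-second notes: dotted sixteenth = 3; thirty-second note = 1; thirty-second note = 1; sixteenth = 2; dotted sixteenth = 3.
Adding: 3 + 1 + 1 + 2 + 3 = 10.
Remaining: 12 − 10 = 2 thirty-second notes, which is a sixteenth note.

sixteenth note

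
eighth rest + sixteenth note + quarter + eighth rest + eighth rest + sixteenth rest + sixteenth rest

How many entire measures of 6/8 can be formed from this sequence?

One bar of 6/8 = 12 sixteenth notes.
Each duration in sixteenth notes: eighth rest = 2; sixteenth note = 1; quarter = 4; eighth rest = 2; eighth rest = 2; sixteenth rest = 1; sixteenth rest = 1.
Sum: 2 + 1 + 4 + 2 + 2 + 1 + 1 = 13.
13 ÷ 12 = 1 complete bar with 1 left over.

1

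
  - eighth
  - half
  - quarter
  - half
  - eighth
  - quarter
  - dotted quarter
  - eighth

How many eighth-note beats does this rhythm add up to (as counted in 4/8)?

One eighth-note beat = 2 sixteenth notes.
Express everything in sixteenth notes: eighth = 2; half = 8; quarter = 4; half = 8; eighth = 2; quarter = 4; dotted quarter = 6; eighth = 2.
Altogether 2 + 8 + 4 + 8 + 2 + 4 + 6 + 2 = 36.
36 ÷ 2 = 18 beats.

18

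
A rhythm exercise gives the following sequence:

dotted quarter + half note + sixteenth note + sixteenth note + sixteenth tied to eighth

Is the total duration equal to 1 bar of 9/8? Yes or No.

No

One bar of 9/8 = 18 sixteenth notes.
In sixteenth notes: dotted quarter = 6; half note = 8; sixteenth note = 1; sixteenth note = 1; sixteenth tied to eighth (sixteenth + eighth) = 3.
Total: 6 + 8 + 1 + 1 + 3 = 19.
19 exceeds 18, so the answer is No.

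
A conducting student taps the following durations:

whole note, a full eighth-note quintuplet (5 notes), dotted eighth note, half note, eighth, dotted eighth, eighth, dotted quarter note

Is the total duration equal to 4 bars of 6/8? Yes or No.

One bar of 6/8 = 12 sixteenth notes, so 4 bars = 48.
Express everything in sixteenth notes: whole note = 16; a full eighth-note quintuplet (5 notes) (five quintuplet eighths span one half) = 8; dotted eighth note = 3; half note = 8; eighth = 2; dotted eighth = 3; eighth = 2; dotted quarter note = 6.
Altogether 16 + 8 + 3 + 8 + 2 + 3 + 2 + 6 = 48.
48 equals 48, so the answer is Yes.

Yes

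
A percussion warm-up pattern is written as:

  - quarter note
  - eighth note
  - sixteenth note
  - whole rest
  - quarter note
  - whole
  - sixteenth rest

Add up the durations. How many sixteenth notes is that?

Express everything in sixteenth notes: quarter note = 4; eighth note = 2; sixteenth note = 1; whole rest = 16; quarter note = 4; whole = 16; sixteenth rest = 1.
Sum: 4 + 2 + 1 + 16 + 4 + 16 + 1 = 44 sixteenth notes.

44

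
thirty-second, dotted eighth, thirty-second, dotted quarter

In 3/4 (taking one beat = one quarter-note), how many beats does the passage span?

One quarter-note beat = 8 thirty-second notes.
Convert each value to thirty-second notes: thirty-second = 1; dotted eighth = 6; thirty-second = 1; dotted quarter = 12.
Total: 1 + 6 + 1 + 12 = 20.
20 ÷ 8 = 2.5 beats.

2.5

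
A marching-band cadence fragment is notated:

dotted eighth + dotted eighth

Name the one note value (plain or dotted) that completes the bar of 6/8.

dotted quarter note

The bar of 6/8 = 12 sixteenth notes.
Each duration in sixteenth notes: dotted eighth = 3; dotted eighth = 3.
Total: 3 + 3 = 6.
Remaining: 12 − 6 = 6 sixteenth notes, which is a dotted quarter note.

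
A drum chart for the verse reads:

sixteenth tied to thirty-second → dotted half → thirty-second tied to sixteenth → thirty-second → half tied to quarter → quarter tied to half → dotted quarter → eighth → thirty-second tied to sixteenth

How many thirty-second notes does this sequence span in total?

Each duration in thirty-second notes: sixteenth tied to thirty-second (sixteenth + thirty-second) = 3; dotted half = 24; thirty-second tied to sixteenth (thirty-second + sixteenth) = 3; thirty-second = 1; half tied to quarter (half + quarter) = 24; quarter tied to half (quarter + half) = 24; dotted quarter = 12; eighth = 4; thirty-second tied to sixteenth (thirty-second + sixteenth) = 3.
Total: 3 + 24 + 3 + 1 + 24 + 24 + 12 + 4 + 3 = 98 thirty-second notes.

98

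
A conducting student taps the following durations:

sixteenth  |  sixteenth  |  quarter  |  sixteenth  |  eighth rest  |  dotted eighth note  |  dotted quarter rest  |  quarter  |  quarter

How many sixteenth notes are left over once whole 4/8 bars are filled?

2

One bar of 4/8 = 8 sixteenth notes.
Each duration in sixteenth notes: sixteenth = 1; sixteenth = 1; quarter = 4; sixteenth = 1; eighth rest = 2; dotted eighth note = 3; dotted quarter rest = 6; quarter = 4; quarter = 4.
Altogether 1 + 1 + 4 + 1 + 2 + 3 + 6 + 4 + 4 = 26.
26 ÷ 8 = 3 complete bars with 2 sixteenth notes remaining.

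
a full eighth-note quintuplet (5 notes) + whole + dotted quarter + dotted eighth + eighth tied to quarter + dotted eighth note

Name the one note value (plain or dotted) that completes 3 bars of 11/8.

3 bars of 11/8 = 66 sixteenth notes.
Working in sixteenth notes: a full eighth-note quintuplet (5 notes) (five quintuplet eighths span one half) = 8; whole = 16; dotted quarter = 6; dotted eighth = 3; eighth tied to quarter (eighth + quarter) = 6; dotted eighth note = 3.
Total: 8 + 16 + 6 + 3 + 6 + 3 = 42.
Remaining: 66 − 42 = 24 sixteenth notes, which is a dotted whole note.

dotted whole note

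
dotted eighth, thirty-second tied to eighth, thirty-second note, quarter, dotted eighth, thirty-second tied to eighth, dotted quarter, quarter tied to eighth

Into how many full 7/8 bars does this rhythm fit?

One bar of 7/8 = 28 thirty-second notes.
In thirty-second notes: dotted eighth = 6; thirty-second tied to eighth (thirty-second + eighth) = 5; thirty-second note = 1; quarter = 8; dotted eighth = 6; thirty-second tied to eighth (thirty-second + eighth) = 5; dotted quarter = 12; quarter tied to eighth (quarter + eighth) = 12.
Total: 6 + 5 + 1 + 8 + 6 + 5 + 12 + 12 = 55.
55 ÷ 28 = 1 complete bar with 27 left over.

1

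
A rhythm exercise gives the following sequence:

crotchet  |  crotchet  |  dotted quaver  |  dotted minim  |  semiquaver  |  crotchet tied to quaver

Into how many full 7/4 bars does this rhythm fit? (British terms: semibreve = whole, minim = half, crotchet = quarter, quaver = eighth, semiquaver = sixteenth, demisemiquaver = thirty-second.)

One bar of 7/4 = 28 sixteenth notes.
In sixteenth notes: crotchet = 4; crotchet = 4; dotted quaver = 3; dotted minim = 12; semiquaver = 1; crotchet tied to quaver (crotchet + quaver) = 6.
Total: 4 + 4 + 3 + 12 + 1 + 6 = 30.
30 ÷ 28 = 1 complete bar with 2 left over.

1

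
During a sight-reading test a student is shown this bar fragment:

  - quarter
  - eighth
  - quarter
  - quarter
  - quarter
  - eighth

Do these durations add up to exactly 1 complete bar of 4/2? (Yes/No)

One bar of 4/2 = 16 eighth notes.
Express everything in eighth notes: quarter = 2; eighth = 1; quarter = 2; quarter = 2; quarter = 2; eighth = 1.
Total: 2 + 1 + 2 + 2 + 2 + 1 = 10.
10 falls short of 16, so the answer is No.

No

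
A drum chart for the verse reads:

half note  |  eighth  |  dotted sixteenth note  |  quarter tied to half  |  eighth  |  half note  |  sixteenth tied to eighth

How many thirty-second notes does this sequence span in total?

73

Express everything in thirty-second notes: half note = 16; eighth = 4; dotted sixteenth note = 3; quarter tied to half (quarter + half) = 24; eighth = 4; half note = 16; sixteenth tied to eighth (sixteenth + eighth) = 6.
Adding: 16 + 4 + 3 + 24 + 4 + 16 + 6 = 73 thirty-second notes.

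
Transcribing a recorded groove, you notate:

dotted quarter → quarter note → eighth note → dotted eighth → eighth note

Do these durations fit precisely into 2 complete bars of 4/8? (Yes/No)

No

One bar of 4/8 = 8 sixteenth notes, so 2 bars = 16.
Convert each value to sixteenth notes: dotted quarter = 6; quarter note = 4; eighth note = 2; dotted eighth = 3; eighth note = 2.
Adding: 6 + 4 + 2 + 3 + 2 = 17.
17 exceeds 16, so the answer is No.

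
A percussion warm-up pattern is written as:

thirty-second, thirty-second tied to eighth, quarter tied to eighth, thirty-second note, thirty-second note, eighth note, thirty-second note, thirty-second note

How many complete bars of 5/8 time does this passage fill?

1

One bar of 5/8 = 20 thirty-second notes.
Working in thirty-second notes: thirty-second = 1; thirty-second tied to eighth (thirty-second + eighth) = 5; quarter tied to eighth (quarter + eighth) = 12; thirty-second note = 1; thirty-second note = 1; eighth note = 4; thirty-second note = 1; thirty-second note = 1.
Adding: 1 + 5 + 12 + 1 + 1 + 4 + 1 + 1 = 26.
26 ÷ 20 = 1 complete bar with 6 left over.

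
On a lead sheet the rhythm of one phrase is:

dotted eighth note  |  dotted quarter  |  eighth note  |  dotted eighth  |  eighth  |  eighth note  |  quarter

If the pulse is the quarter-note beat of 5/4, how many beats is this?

5.5

One quarter-note beat = 4 sixteenth notes.
Convert each value to sixteenth notes: dotted eighth note = 3; dotted quarter = 6; eighth note = 2; dotted eighth = 3; eighth = 2; eighth note = 2; quarter = 4.
Total: 3 + 6 + 2 + 3 + 2 + 2 + 4 = 22.
22 ÷ 4 = 5.5 beats.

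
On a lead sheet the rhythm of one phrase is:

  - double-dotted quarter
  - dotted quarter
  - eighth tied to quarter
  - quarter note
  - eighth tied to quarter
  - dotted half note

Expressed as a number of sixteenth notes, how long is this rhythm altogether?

41

Working in sixteenth notes: double-dotted quarter = 7; dotted quarter = 6; eighth tied to quarter (eighth + quarter) = 6; quarter note = 4; eighth tied to quarter (eighth + quarter) = 6; dotted half note = 12.
Altogether 7 + 6 + 6 + 4 + 6 + 12 = 41 sixteenth notes.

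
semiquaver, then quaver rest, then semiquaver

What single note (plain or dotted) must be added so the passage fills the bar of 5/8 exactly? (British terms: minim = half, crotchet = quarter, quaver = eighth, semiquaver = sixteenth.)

dotted quarter note

The bar of 5/8 = 10 sixteenth notes.
In sixteenth notes: semiquaver = 1; quaver rest = 2; semiquaver = 1.
Sum: 1 + 2 + 1 = 4.
Remaining: 10 − 4 = 6 sixteenth notes, which is a dotted quarter note.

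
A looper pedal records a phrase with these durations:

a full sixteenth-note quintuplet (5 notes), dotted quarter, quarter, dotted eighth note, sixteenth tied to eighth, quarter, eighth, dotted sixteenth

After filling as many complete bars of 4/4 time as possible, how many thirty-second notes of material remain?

One bar of 4/4 = 32 thirty-second notes.
In thirty-second notes: a full sixteenth-note quintuplet (5 notes) (five quintuplet sixteenths span one quarter) = 8; dotted quarter = 12; quarter = 8; dotted eighth note = 6; sixteenth tied to eighth (sixteenth + eighth) = 6; quarter = 8; eighth = 4; dotted sixteenth = 3.
Altogether 8 + 12 + 8 + 6 + 6 + 8 + 4 + 3 = 55.
55 ÷ 32 = 1 complete bar with 23 thirty-second notes remaining.

23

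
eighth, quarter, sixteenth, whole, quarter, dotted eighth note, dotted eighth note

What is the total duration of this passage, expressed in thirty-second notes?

66

Working in thirty-second notes: eighth = 4; quarter = 8; sixteenth = 2; whole = 32; quarter = 8; dotted eighth note = 6; dotted eighth note = 6.
Adding: 4 + 8 + 2 + 32 + 8 + 6 + 6 = 66 thirty-second notes.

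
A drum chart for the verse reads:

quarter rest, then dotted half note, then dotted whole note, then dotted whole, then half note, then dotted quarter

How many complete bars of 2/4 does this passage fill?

One bar of 2/4 = 4 eighth notes.
Working in eighth notes: quarter rest = 2; dotted half note = 6; dotted whole note = 12; dotted whole = 12; half note = 4; dotted quarter = 3.
Total: 2 + 6 + 12 + 12 + 4 + 3 = 39.
39 ÷ 4 = 9 complete bars with 3 left over.

9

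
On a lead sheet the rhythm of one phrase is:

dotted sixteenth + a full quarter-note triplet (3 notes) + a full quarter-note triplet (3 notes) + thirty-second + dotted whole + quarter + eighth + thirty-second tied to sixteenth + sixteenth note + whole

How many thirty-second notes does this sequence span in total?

Working in thirty-second notes: dotted sixteenth = 3; a full quarter-note triplet (3 notes) (three triplet quarters span one half) = 16; a full quarter-note triplet (3 notes) (three triplet quarters span one half) = 16; thirty-second = 1; dotted whole = 48; quarter = 8; eighth = 4; thirty-second tied to sixteenth (thirty-second + sixteenth) = 3; sixteenth note = 2; whole = 32.
Sum: 3 + 16 + 16 + 1 + 48 + 8 + 4 + 3 + 2 + 32 = 133 thirty-second notes.

133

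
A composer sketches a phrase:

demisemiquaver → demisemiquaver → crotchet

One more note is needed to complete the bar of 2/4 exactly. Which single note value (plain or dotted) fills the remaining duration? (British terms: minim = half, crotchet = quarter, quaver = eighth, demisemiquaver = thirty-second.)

The bar of 2/4 = 16 thirty-second notes.
Express everything in thirty-second notes: demisemiquaver = 1; demisemiquaver = 1; crotchet = 8.
Sum: 1 + 1 + 8 = 10.
Remaining: 16 − 10 = 6 thirty-second notes, which is a dotted eighth note.

dotted eighth note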